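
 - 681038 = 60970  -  742008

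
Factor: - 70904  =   - 2^3 * 8863^1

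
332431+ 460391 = 792822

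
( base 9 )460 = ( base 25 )F3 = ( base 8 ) 572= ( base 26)EE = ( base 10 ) 378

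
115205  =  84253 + 30952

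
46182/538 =23091/269= 85.84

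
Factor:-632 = - 2^3*79^1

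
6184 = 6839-655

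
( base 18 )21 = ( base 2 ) 100101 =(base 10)37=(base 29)18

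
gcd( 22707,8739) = 9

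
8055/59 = 136 + 31/59=136.53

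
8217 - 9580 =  - 1363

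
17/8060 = 17/8060 = 0.00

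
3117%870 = 507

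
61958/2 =30979=30979.00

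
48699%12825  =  10224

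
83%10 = 3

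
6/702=1/117 = 0.01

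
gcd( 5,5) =5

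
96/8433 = 32/2811=0.01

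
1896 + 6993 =8889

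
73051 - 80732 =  - 7681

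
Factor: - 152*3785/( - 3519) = 2^3*3^( - 2 ) * 5^1*17^(  -  1 ) *19^1 * 23^( - 1) * 757^1= 575320/3519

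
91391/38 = 2405+1/38 = 2405.03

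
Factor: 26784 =2^5 * 3^3*31^1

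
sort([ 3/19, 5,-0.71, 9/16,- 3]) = [ - 3, - 0.71,3/19,9/16,5 ]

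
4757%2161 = 435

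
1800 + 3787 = 5587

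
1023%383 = 257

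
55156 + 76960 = 132116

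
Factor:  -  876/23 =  - 2^2*3^1*23^( - 1 )* 73^1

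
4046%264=86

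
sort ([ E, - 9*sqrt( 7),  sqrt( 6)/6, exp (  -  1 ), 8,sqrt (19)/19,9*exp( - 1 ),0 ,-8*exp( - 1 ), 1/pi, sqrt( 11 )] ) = [-9 * sqrt (7),-8*exp(-1), 0 , sqrt( 19)/19,1/pi, exp( - 1),sqrt( 6)/6, E,9*exp( - 1 ), sqrt( 11), 8]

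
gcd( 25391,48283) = 1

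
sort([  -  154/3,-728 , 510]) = [ - 728 , - 154/3, 510]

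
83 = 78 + 5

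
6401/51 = 6401/51=125.51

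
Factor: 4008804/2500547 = 2^2*3^1 * 7^( - 1 )*43^1*457^1 * 21013^( - 1) = 235812/147091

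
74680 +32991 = 107671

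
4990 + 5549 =10539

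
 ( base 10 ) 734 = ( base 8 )1336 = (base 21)1DK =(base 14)3A6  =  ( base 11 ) 608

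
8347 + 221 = 8568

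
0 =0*69020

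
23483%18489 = 4994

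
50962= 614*83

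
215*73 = 15695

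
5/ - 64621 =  - 1+64616/64621 = - 0.00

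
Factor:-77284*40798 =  - 3153032632=- 2^3*139^2*20399^1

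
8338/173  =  48 + 34/173 = 48.20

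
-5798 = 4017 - 9815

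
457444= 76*6019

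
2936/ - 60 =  - 734/15 = - 48.93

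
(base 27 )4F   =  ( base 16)7b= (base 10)123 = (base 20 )63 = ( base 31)3u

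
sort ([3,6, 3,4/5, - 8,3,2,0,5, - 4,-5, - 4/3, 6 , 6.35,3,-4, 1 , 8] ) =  [ -8,-5, - 4,  -  4, - 4/3 , 0,4/5  ,  1 , 2, 3,  3,3,3 , 5,6, 6, 6.35 , 8]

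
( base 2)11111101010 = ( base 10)2026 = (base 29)2bp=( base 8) 3752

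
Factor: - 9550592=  - 2^8*37307^1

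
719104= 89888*8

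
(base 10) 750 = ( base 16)2ee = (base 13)459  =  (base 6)3250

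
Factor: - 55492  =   - 2^2*13873^1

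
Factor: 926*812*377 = 2^3*7^1 *13^1*29^2*463^1 = 283470824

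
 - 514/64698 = -1  +  32092/32349 = - 0.01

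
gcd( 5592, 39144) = 5592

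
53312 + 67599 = 120911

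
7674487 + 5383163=13057650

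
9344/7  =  1334 + 6/7= 1334.86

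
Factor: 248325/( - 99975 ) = - 77/31  =  - 7^1*11^1*31^( - 1) 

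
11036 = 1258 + 9778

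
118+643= 761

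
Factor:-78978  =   -2^1*3^1 * 13163^1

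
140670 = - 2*( -70335)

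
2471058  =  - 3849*( - 642)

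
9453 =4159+5294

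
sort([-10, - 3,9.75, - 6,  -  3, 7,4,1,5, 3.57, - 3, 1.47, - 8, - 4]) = [ -10, - 8,- 6,  -  4,  -  3, - 3, - 3, 1,1.47, 3.57,4, 5,7 , 9.75]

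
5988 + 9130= 15118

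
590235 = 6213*95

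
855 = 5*171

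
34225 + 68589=102814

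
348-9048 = - 8700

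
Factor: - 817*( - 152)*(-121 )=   -  2^3*11^2 *19^2 *43^1 = - 15026264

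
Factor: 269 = 269^1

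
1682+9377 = 11059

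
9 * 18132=163188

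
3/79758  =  1/26586 = 0.00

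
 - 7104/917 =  -7104/917 = - 7.75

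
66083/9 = 66083/9 = 7342.56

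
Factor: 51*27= 3^4*17^1 = 1377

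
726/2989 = 726/2989 = 0.24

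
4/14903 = 4/14903 = 0.00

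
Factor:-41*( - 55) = 2255 = 5^1*11^1 * 41^1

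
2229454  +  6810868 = 9040322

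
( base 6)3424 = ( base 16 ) 328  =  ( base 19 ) 24A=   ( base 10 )808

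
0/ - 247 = 0/1  =  - 0.00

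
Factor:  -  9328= - 2^4*11^1*53^1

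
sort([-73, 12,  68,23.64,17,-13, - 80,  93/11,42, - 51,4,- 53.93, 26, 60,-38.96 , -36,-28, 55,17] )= [ - 80, - 73, - 53.93,-51, - 38.96, - 36, - 28, -13, 4,93/11,12,17 , 17 , 23.64,26,42,55, 60, 68]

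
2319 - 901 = 1418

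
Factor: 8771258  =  2^1*4385629^1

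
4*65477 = 261908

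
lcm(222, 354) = 13098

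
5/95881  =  5/95881 = 0.00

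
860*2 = 1720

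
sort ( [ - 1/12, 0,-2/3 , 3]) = [-2/3,-1/12,0,3]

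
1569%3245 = 1569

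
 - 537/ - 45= 179/15 = 11.93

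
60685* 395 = 23970575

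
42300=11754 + 30546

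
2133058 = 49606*43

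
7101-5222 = 1879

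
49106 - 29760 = 19346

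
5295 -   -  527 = 5822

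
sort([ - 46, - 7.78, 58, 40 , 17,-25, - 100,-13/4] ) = [ -100,-46 , - 25, - 7.78, - 13/4, 17, 40 , 58] 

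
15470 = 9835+5635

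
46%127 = 46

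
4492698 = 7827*574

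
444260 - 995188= - 550928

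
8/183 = 8/183 = 0.04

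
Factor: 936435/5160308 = 2^( - 2)*3^1*5^1  *163^1*383^1*1290077^(-1)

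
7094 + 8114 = 15208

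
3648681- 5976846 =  - 2328165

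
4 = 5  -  1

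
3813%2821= 992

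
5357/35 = 153 + 2/35 = 153.06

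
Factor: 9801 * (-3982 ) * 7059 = - 275495701338  =  - 2^1*3^5*11^3 *13^1*181^2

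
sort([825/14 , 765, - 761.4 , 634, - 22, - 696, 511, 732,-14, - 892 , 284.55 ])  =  [ - 892, - 761.4 , - 696,-22, - 14,  825/14, 284.55 , 511, 634,732, 765]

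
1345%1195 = 150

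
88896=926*96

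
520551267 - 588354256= - 67802989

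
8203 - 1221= 6982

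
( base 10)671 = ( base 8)1237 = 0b1010011111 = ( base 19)1G6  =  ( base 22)18b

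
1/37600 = 1/37600 = 0.00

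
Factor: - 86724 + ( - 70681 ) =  - 157405 = - 5^1*31481^1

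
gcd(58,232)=58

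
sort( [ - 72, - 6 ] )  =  [-72,- 6] 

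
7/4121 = 7/4121 = 0.00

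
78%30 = 18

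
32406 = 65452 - 33046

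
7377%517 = 139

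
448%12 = 4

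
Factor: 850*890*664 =2^5  *5^3*17^1 * 83^1*89^1 = 502316000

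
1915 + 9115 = 11030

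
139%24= 19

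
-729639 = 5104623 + - 5834262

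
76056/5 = 76056/5  =  15211.20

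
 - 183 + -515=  - 698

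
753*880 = 662640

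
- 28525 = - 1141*25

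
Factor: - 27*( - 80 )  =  2160=2^4*3^3*5^1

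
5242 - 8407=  - 3165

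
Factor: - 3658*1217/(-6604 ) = 2^ (-1 )*13^( - 1 )*31^1*59^1*127^( - 1)*1217^1= 2225893/3302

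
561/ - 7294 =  - 1 + 6733/7294 = - 0.08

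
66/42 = 1 + 4/7 = 1.57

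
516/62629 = 516/62629 = 0.01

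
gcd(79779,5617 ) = 1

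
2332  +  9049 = 11381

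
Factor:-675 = - 3^3*5^2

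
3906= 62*63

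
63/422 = 63/422 = 0.15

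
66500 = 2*33250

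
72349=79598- 7249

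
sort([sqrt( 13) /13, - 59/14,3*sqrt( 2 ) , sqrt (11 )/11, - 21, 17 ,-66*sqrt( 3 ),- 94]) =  [-66*sqrt( 3), - 94, - 21,-59/14 , sqrt ( 13)/13, sqrt( 11 ) /11,  3*sqrt( 2 ), 17] 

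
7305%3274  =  757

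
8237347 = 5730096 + 2507251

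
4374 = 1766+2608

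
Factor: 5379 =3^1*11^1*163^1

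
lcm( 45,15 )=45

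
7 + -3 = 4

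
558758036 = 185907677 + 372850359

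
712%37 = 9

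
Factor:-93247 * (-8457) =788589879 = 3^1*7^2 * 11^1*  173^1*2819^1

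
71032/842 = 35516/421 = 84.36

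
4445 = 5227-782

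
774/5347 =774/5347 =0.14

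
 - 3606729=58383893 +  - 61990622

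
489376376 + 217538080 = 706914456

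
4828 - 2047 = 2781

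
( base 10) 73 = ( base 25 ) 2N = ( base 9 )81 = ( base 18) 41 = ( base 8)111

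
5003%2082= 839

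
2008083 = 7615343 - 5607260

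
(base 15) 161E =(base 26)70m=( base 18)ec2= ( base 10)4754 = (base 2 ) 1001010010010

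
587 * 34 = 19958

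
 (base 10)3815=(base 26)5gj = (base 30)475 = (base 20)9af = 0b111011100111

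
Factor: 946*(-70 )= - 2^2*5^1*7^1*11^1*43^1 = - 66220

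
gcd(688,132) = 4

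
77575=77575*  1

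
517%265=252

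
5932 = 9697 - 3765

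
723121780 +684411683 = 1407533463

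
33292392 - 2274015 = 31018377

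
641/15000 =641/15000 = 0.04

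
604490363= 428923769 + 175566594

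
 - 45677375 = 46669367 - 92346742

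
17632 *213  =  3755616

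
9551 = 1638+7913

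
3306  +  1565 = 4871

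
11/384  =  11/384  =  0.03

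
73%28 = 17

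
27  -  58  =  -31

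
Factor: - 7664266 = -2^1*3832133^1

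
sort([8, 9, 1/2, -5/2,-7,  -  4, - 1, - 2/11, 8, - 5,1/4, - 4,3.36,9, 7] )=[ - 7, - 5, - 4, - 4,-5/2, - 1,-2/11, 1/4,  1/2, 3.36,  7, 8, 8, 9, 9 ] 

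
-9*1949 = - 17541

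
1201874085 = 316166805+885707280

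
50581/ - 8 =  -50581/8 = - 6322.62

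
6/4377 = 2/1459=0.00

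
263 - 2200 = - 1937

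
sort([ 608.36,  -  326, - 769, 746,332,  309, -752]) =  [-769, - 752, - 326,309,332,608.36,746] 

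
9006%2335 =2001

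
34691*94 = 3260954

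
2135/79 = 2135/79 = 27.03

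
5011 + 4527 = 9538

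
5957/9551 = 5957/9551=0.62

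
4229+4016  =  8245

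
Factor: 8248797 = 3^4*101837^1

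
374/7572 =187/3786 = 0.05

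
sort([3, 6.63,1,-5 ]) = [ - 5, 1, 3, 6.63] 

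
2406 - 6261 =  - 3855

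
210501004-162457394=48043610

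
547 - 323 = 224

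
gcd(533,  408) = 1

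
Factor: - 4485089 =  - 7^1*640727^1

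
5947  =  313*19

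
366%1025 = 366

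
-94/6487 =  - 94/6487 = - 0.01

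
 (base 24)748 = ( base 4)1000220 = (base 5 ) 113021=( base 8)10050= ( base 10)4136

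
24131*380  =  9169780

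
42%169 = 42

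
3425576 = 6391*536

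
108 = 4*27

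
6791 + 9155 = 15946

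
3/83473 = 3/83473 = 0.00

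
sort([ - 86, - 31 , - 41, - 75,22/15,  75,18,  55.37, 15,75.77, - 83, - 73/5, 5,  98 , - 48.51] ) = [ - 86, - 83, - 75, - 48.51, - 41, - 31, - 73/5, 22/15,5, 15, 18,55.37,75,  75.77,  98]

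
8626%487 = 347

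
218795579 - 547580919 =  - 328785340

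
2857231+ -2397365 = 459866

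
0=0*83212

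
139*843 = 117177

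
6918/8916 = 1153/1486 = 0.78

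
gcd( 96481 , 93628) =1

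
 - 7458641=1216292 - 8674933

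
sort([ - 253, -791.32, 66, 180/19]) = [ -791.32,-253, 180/19 , 66]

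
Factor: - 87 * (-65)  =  5655 = 3^1 * 5^1*13^1*29^1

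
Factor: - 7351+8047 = 2^3*3^1*29^1 =696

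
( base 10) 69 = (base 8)105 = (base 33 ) 23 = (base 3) 2120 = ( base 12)59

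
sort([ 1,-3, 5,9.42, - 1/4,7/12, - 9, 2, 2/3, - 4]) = [ - 9, - 4,-3, - 1/4, 7/12,2/3, 1, 2,5,9.42]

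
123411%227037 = 123411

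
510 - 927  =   - 417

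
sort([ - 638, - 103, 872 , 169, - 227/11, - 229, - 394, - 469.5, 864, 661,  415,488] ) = [ - 638, - 469.5, - 394,-229, - 103, - 227/11, 169, 415,  488, 661,864,  872] 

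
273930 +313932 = 587862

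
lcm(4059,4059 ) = 4059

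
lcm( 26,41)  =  1066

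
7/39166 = 7/39166 = 0.00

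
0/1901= 0  =  0.00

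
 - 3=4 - 7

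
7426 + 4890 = 12316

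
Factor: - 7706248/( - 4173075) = 2^3*3^( - 2 )*5^( - 2)*11^2 * 17^(-1)*19^1*419^1*1091^( - 1) 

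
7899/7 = 1128  +  3/7  =  1128.43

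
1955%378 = 65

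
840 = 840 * 1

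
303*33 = 9999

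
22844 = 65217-42373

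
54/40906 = 27/20453 = 0.00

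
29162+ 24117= 53279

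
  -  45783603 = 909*(-50367) 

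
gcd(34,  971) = 1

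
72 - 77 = - 5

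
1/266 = 1/266 = 0.00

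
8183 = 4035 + 4148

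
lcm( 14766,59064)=59064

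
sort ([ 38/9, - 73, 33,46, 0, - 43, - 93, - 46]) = [ - 93, - 73, - 46, - 43 , 0, 38/9, 33,46 ]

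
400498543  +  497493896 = 897992439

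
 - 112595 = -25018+- 87577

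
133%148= 133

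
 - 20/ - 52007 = 20/52007 = 0.00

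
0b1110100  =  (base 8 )164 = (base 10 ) 116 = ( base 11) a6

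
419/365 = 1  +  54/365 = 1.15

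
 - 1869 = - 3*623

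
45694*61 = 2787334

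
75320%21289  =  11453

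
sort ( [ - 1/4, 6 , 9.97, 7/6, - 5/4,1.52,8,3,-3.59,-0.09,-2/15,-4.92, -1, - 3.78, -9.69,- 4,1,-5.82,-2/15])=[-9.69,  -  5.82, - 4.92, - 4, - 3.78, - 3.59, - 5/4,-1,-1/4, -2/15, - 2/15, -0.09,1,7/6,1.52,3, 6, 8,9.97]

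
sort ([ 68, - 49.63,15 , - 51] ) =[ - 51,- 49.63,  15, 68]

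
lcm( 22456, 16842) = 67368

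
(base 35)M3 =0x305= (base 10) 773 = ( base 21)1fh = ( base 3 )1001122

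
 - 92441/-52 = 92441/52 = 1777.71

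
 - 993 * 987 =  - 980091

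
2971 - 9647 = -6676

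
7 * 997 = 6979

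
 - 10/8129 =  - 1 + 8119/8129 = - 0.00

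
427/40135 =427/40135= 0.01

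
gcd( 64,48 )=16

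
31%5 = 1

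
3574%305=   219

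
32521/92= 32521/92 =353.49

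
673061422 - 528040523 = 145020899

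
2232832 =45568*49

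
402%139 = 124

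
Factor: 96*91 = 2^5*3^1*7^1 *13^1 = 8736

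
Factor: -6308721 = - 3^2*229^1 * 3061^1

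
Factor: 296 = 2^3*37^1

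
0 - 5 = - 5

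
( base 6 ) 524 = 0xc4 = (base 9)237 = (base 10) 196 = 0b11000100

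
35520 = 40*888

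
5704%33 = 28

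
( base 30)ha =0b1000001000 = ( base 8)1010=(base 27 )J7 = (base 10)520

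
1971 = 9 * 219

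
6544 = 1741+4803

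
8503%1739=1547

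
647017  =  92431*7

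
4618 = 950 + 3668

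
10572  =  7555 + 3017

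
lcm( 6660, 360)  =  13320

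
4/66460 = 1/16615= 0.00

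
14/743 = 14/743 = 0.02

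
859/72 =859/72= 11.93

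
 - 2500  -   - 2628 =128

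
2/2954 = 1/1477 = 0.00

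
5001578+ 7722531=12724109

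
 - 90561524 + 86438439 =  - 4123085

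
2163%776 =611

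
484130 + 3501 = 487631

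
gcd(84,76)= 4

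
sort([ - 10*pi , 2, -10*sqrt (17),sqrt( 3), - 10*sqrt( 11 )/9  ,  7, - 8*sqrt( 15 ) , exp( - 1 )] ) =[ - 10*sqrt(  17), - 10* pi,-8*sqrt( 15 ), - 10*sqrt( 11 )/9, exp( - 1 ), sqrt (3), 2, 7 ]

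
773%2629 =773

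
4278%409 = 188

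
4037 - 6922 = -2885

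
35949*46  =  1653654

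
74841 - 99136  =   - 24295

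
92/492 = 23/123 = 0.19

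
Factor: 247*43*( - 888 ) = - 2^3*3^1*13^1 * 19^1 *37^1 * 43^1 = - 9431448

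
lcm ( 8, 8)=8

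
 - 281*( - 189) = 53109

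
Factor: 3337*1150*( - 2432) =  - 2^8*5^2 *19^1* 23^1*47^1*71^1 = - 9332921600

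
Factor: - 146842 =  - 2^1*73421^1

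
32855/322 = 32855/322 =102.03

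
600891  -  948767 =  - 347876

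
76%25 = 1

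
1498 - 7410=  - 5912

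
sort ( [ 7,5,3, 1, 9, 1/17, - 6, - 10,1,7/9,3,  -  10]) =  [ - 10, - 10, - 6,1/17,7/9, 1, 1  ,  3,3, 5,7, 9]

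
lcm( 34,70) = 1190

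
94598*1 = 94598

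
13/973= 13/973 = 0.01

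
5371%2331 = 709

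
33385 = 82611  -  49226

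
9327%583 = 582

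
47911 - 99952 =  - 52041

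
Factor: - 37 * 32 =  - 1184  =  -  2^5*37^1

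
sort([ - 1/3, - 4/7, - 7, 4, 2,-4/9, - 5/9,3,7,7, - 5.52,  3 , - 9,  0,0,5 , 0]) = [ - 9, - 7, - 5.52, - 4/7, - 5/9, - 4/9 , - 1/3,0, 0, 0,2, 3, 3, 4,5,  7, 7] 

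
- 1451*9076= - 13169276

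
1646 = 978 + 668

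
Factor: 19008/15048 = 24/19 = 2^3*3^1 * 19^( - 1)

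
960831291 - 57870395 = 902960896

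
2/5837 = 2/5837 = 0.00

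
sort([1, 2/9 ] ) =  [2/9,1 ] 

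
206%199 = 7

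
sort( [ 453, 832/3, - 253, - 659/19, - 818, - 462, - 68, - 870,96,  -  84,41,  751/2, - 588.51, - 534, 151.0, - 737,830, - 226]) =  [ - 870,-818, - 737, - 588.51, - 534, - 462, - 253 ,  -  226,  -  84,-68, - 659/19,41,96, 151.0, 832/3,751/2,453, 830] 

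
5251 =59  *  89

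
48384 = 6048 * 8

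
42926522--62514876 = 105441398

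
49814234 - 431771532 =  -  381957298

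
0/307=0 = 0.00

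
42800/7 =42800/7 = 6114.29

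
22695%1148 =883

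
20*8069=161380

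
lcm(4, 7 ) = 28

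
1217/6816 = 1217/6816 = 0.18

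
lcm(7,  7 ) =7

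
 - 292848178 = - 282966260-9881918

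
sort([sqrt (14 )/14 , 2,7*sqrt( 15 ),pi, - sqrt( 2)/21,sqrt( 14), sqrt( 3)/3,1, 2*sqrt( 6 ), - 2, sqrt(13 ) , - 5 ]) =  [ - 5, - 2, - sqrt ( 2)/21, sqrt( 14)/14,sqrt( 3 )/3,1,2,pi, sqrt(13 ), sqrt( 14 ), 2*sqrt(6 ), 7*sqrt( 15) ] 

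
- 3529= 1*( - 3529)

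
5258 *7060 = 37121480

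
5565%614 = 39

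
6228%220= 68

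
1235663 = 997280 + 238383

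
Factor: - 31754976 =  -2^5* 3^1*11^1*30071^1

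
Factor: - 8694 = - 2^1*3^3*7^1*23^1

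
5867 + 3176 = 9043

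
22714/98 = 231 + 38/49=231.78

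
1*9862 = 9862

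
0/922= 0 = 0.00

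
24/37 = 24/37 = 0.65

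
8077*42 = 339234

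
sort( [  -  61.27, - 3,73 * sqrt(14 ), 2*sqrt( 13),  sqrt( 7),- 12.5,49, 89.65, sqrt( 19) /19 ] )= [ - 61.27, - 12.5, - 3, sqrt(19 ) /19, sqrt( 7), 2*sqrt( 13), 49, 89.65,  73*sqrt ( 14 )]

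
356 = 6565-6209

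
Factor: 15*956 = 2^2*3^1*5^1*239^1=14340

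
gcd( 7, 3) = 1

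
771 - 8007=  - 7236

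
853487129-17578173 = 835908956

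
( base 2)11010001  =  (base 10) 209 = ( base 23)92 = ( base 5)1314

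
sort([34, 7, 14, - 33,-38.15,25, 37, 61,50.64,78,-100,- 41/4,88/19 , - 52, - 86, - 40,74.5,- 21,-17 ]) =[-100,-86,- 52,-40, - 38.15, - 33, - 21 , - 17, - 41/4, 88/19 , 7, 14,25 , 34, 37, 50.64, 61, 74.5, 78 ]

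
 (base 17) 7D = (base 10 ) 132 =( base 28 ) 4k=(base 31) 48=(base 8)204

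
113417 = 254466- 141049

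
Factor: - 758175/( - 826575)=11^1 * 103^(-1)*107^ ( - 1)*919^1 = 10109/11021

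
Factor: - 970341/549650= - 2^(-1) * 3^1* 5^ ( - 2)* 181^1*  1787^1 * 10993^(- 1)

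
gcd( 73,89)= 1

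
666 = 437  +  229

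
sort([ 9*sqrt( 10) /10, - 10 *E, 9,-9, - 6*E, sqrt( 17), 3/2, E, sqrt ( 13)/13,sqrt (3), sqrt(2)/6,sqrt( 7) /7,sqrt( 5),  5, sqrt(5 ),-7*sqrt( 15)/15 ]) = [ - 10*E, - 6*E, -9, - 7*sqrt( 15 )/15 , sqrt( 2) /6, sqrt(13)/13, sqrt( 7 )/7, 3/2, sqrt ( 3) , sqrt (5),  sqrt( 5),E,9*sqrt( 10)/10,  sqrt( 17),  5, 9]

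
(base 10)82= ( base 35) 2c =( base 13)64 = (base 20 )42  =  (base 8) 122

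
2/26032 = 1/13016 =0.00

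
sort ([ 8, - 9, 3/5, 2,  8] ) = [-9 , 3/5,2,8,  8] 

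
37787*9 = 340083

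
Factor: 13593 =3^1*23^1*197^1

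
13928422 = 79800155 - 65871733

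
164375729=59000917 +105374812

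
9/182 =9/182 = 0.05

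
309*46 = 14214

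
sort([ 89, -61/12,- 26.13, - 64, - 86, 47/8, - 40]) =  [ - 86,-64, - 40,-26.13, - 61/12,47/8,89] 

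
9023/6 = 1503+5/6 = 1503.83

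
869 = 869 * 1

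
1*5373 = 5373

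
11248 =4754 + 6494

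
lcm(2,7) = 14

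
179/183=179/183 = 0.98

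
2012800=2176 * 925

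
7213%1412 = 153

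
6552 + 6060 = 12612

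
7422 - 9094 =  - 1672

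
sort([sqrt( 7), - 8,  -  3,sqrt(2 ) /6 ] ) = [-8,-3,sqrt(2 ) /6, sqrt( 7 )]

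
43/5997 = 43/5997 = 0.01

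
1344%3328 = 1344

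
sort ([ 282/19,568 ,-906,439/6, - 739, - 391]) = [-906, - 739,- 391,  282/19,439/6,568] 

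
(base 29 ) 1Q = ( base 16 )37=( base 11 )50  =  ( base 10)55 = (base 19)2h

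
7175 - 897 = 6278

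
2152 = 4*538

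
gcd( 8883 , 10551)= 3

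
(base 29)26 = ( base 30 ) 24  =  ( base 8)100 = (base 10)64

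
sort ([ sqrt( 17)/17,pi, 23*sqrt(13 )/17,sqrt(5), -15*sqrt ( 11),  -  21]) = [-15*sqrt(  11) ,-21,sqrt(17 )/17,sqrt(5), pi, 23 * sqrt ( 13)/17 ] 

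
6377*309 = 1970493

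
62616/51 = 1227 + 13/17=1227.76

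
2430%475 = 55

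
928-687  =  241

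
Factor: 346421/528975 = 3^( - 2)*5^( - 2)*2351^(  -  1)*346421^1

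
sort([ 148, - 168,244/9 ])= [-168, 244/9,148]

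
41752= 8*5219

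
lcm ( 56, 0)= 0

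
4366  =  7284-2918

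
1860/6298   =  930/3149 = 0.30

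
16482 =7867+8615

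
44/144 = 11/36  =  0.31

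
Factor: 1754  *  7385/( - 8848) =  - 2^(-3)*5^1*79^(  -  1)*211^1*877^1 = - 925235/632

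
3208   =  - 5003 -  - 8211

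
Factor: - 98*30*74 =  - 2^3*3^1*5^1*7^2 * 37^1 = - 217560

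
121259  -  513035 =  - 391776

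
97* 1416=137352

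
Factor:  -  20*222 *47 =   -  2^3*3^1*5^1 *37^1*47^1 = - 208680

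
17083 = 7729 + 9354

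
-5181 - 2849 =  - 8030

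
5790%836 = 774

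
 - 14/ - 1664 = 7/832 = 0.01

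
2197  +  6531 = 8728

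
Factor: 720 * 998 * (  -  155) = - 111376800 = - 2^5 * 3^2 * 5^2 * 31^1*499^1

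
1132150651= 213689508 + 918461143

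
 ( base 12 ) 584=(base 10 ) 820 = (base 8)1464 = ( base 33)os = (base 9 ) 1111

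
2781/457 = 2781/457 = 6.09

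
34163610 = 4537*7530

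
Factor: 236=2^2*59^1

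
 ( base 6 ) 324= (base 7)235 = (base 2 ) 1111100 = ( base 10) 124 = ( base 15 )84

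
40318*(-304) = -12256672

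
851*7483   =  6368033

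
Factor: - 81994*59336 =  - 2^4 * 11^1*3727^1*7417^1  =  - 4865195984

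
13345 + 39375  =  52720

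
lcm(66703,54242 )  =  4936022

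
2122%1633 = 489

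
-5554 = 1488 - 7042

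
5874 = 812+5062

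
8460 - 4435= 4025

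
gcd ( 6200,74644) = 4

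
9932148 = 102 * 97374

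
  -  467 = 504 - 971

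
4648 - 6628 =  -1980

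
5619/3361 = 5619/3361= 1.67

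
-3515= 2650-6165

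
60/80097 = 20/26699   =  0.00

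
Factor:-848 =-2^4*53^1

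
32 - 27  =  5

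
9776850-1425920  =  8350930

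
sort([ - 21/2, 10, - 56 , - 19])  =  [ - 56, - 19, - 21/2,10] 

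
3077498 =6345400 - 3267902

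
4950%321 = 135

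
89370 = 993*90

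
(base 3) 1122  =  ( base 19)26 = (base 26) 1i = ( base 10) 44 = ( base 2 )101100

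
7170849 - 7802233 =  - 631384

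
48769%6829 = 966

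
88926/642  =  138+55/107 = 138.51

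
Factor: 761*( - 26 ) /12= -2^( - 1 )*3^( - 1) *13^1*761^1 = -9893/6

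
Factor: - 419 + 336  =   - 83  =  -83^1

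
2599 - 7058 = - 4459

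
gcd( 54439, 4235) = 77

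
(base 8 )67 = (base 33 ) 1M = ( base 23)29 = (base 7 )106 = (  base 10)55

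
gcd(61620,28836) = 12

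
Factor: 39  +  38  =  7^1 * 11^1  =  77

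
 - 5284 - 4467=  - 9751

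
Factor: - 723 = -3^1*241^1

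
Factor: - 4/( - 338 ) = 2^1*13^( - 2)  =  2/169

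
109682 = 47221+62461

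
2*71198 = 142396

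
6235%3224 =3011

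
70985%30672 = 9641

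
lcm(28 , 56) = 56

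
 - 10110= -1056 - 9054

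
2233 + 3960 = 6193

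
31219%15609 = 1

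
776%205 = 161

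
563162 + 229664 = 792826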